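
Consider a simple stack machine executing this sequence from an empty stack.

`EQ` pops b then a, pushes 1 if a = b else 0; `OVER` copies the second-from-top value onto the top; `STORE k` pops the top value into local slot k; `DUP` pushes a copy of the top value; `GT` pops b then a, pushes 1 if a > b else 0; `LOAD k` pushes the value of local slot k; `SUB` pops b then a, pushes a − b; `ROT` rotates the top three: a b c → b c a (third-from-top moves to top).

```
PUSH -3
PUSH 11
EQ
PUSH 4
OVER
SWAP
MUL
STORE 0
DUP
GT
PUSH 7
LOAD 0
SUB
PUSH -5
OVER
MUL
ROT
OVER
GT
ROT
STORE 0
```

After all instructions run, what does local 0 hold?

PUSH -3 → -3
PUSH 11 → -3 11
EQ      → 0
PUSH 4  → 0 4
OVER    → 0 4 0
SWAP    → 0 0 4
MUL     → 0 0
STORE 0 → 0
DUP     → 0 0
GT      → 0
PUSH 7  → 0 7
LOAD 0  → 0 7 0
SUB     → 0 7
PUSH -5 → 0 7 -5
OVER    → 0 7 -5 7
MUL     → 0 7 -35
ROT     → 7 -35 0
OVER    → 7 -35 0 -35
GT      → 7 -35 1
ROT     → -35 1 7
STORE 0 → -35 1

7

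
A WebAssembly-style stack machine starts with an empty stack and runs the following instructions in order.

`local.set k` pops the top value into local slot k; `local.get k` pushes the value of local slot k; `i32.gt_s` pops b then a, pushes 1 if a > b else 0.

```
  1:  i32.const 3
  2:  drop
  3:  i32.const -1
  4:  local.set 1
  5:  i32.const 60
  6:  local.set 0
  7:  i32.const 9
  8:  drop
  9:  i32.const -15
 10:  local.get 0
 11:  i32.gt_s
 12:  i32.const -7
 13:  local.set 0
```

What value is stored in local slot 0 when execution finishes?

i32.const 3    [3]
drop           []
i32.const -1   [-1]
local.set 1    []
i32.const 60   [60]
local.set 0    []
i32.const 9    [9]
drop           []
i32.const -15  [-15]
local.get 0    [-15, 60]
i32.gt_s       [0]
i32.const -7   [0, -7]
local.set 0    [0]

-7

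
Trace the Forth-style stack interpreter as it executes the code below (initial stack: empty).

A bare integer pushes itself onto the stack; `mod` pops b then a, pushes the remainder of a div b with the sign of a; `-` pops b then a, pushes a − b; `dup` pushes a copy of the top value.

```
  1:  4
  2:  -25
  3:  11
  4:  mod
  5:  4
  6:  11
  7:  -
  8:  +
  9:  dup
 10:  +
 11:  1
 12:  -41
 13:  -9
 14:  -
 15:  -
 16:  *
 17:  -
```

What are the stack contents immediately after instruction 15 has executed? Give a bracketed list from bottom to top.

[4, -20, 33]

4   → [4]
-25 → [4, -25]
11  → [4, -25, 11]
mod → [4, -3]
4   → [4, -3, 4]
11  → [4, -3, 4, 11]
-   → [4, -3, -7]
+   → [4, -10]
dup → [4, -10, -10]
+   → [4, -20]
1   → [4, -20, 1]
-41 → [4, -20, 1, -41]
-9  → [4, -20, 1, -41, -9]
-   → [4, -20, 1, -32]
-   → [4, -20, 33]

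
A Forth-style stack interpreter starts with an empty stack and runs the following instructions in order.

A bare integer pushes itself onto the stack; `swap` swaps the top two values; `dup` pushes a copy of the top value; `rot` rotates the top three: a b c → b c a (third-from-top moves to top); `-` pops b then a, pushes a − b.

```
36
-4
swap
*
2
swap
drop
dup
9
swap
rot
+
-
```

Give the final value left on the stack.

36   : [36]
-4   : [36, -4]
swap : [-4, 36]
*    : [-144]
2    : [-144, 2]
swap : [2, -144]
drop : [2]
dup  : [2, 2]
9    : [2, 2, 9]
swap : [2, 9, 2]
rot  : [9, 2, 2]
+    : [9, 4]
-    : [5]

5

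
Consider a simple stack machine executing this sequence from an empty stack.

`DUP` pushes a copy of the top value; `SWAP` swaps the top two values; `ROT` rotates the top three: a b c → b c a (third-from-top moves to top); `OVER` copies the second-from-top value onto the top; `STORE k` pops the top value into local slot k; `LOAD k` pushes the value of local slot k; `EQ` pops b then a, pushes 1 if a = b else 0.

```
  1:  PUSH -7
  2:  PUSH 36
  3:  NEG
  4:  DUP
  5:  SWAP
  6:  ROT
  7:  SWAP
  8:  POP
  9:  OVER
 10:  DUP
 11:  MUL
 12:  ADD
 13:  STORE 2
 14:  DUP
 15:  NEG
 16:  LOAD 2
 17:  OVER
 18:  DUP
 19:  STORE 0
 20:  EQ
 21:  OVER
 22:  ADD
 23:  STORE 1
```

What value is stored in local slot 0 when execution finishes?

PUSH -7 -> [-7]
PUSH 36 -> [-7, 36]
NEG     -> [-7, -36]
DUP     -> [-7, -36, -36]
SWAP    -> [-7, -36, -36]
ROT     -> [-36, -36, -7]
SWAP    -> [-36, -7, -36]
POP     -> [-36, -7]
OVER    -> [-36, -7, -36]
DUP     -> [-36, -7, -36, -36]
MUL     -> [-36, -7, 1296]
ADD     -> [-36, 1289]
STORE 2 -> [-36]
DUP     -> [-36, -36]
NEG     -> [-36, 36]
LOAD 2  -> [-36, 36, 1289]
OVER    -> [-36, 36, 1289, 36]
DUP     -> [-36, 36, 1289, 36, 36]
STORE 0 -> [-36, 36, 1289, 36]
EQ      -> [-36, 36, 0]
OVER    -> [-36, 36, 0, 36]
ADD     -> [-36, 36, 36]
STORE 1 -> [-36, 36]

36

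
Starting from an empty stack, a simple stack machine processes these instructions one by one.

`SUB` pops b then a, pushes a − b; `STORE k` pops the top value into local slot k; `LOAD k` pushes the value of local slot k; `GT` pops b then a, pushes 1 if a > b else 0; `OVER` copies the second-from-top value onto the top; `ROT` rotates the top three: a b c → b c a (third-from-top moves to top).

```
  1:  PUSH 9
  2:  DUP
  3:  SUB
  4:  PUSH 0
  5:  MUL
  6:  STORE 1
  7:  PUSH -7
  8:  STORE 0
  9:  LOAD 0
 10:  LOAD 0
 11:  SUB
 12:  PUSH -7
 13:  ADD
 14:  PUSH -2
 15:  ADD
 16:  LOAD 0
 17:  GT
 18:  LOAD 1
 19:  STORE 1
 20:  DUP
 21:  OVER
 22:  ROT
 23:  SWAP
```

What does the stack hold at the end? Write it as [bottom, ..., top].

PUSH 9  → [9]
DUP     → [9, 9]
SUB     → [0]
PUSH 0  → [0, 0]
MUL     → [0]
STORE 1 → []
PUSH -7 → [-7]
STORE 0 → []
LOAD 0  → [-7]
LOAD 0  → [-7, -7]
SUB     → [0]
PUSH -7 → [0, -7]
ADD     → [-7]
PUSH -2 → [-7, -2]
ADD     → [-9]
LOAD 0  → [-9, -7]
GT      → [0]
LOAD 1  → [0, 0]
STORE 1 → [0]
DUP     → [0, 0]
OVER    → [0, 0, 0]
ROT     → [0, 0, 0]
SWAP    → [0, 0, 0]

[0, 0, 0]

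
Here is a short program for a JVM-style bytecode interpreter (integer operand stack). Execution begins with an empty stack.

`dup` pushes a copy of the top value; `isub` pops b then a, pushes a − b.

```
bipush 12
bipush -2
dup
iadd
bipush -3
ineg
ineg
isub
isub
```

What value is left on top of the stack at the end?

bipush 12  12
bipush -2  12 -2
dup        12 -2 -2
iadd       12 -4
bipush -3  12 -4 -3
ineg       12 -4 3
ineg       12 -4 -3
isub       12 -1
isub       13

13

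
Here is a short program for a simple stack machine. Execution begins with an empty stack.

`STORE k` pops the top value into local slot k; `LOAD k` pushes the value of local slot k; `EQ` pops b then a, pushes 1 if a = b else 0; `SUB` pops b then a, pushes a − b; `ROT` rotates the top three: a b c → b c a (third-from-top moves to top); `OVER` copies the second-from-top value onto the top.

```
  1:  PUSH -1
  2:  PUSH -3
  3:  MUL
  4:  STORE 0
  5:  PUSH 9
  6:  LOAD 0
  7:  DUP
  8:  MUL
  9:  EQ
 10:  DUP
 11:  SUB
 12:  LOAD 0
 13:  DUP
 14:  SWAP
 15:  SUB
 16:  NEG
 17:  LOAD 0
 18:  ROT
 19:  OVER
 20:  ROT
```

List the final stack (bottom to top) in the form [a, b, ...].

[0, 0, 3, 3]

PUSH -1 -> [-1]
PUSH -3 -> [-1, -3]
MUL     -> [3]
STORE 0 -> []
PUSH 9  -> [9]
LOAD 0  -> [9, 3]
DUP     -> [9, 3, 3]
MUL     -> [9, 9]
EQ      -> [1]
DUP     -> [1, 1]
SUB     -> [0]
LOAD 0  -> [0, 3]
DUP     -> [0, 3, 3]
SWAP    -> [0, 3, 3]
SUB     -> [0, 0]
NEG     -> [0, 0]
LOAD 0  -> [0, 0, 3]
ROT     -> [0, 3, 0]
OVER    -> [0, 3, 0, 3]
ROT     -> [0, 0, 3, 3]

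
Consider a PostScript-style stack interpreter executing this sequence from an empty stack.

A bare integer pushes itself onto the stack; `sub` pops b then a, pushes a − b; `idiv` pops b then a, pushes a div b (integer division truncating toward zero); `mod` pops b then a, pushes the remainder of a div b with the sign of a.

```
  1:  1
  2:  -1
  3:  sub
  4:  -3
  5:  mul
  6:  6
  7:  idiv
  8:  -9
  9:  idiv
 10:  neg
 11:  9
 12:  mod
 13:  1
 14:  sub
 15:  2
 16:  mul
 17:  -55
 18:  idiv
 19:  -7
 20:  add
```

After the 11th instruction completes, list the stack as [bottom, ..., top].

1    : 1
-1   : 1 -1
sub  : 2
-3   : 2 -3
mul  : -6
6    : -6 6
idiv : -1
-9   : -1 -9
idiv : 0
neg  : 0
9    : 0 9

[0, 9]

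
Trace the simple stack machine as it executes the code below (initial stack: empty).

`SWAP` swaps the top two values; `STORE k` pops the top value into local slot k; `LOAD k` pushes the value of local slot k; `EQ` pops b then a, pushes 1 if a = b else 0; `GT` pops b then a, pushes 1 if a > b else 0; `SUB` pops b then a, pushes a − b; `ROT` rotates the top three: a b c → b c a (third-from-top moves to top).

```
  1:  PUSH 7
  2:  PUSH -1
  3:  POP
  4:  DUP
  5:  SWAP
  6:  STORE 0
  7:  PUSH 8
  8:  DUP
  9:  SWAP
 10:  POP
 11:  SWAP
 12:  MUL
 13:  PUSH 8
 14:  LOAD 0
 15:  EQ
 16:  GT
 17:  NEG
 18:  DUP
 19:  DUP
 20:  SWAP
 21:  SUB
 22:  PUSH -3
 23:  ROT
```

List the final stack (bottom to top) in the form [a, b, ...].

PUSH 7  : 7
PUSH -1 : 7 -1
POP     : 7
DUP     : 7 7
SWAP    : 7 7
STORE 0 : 7
PUSH 8  : 7 8
DUP     : 7 8 8
SWAP    : 7 8 8
POP     : 7 8
SWAP    : 8 7
MUL     : 56
PUSH 8  : 56 8
LOAD 0  : 56 8 7
EQ      : 56 0
GT      : 1
NEG     : -1
DUP     : -1 -1
DUP     : -1 -1 -1
SWAP    : -1 -1 -1
SUB     : -1 0
PUSH -3 : -1 0 -3
ROT     : 0 -3 -1

[0, -3, -1]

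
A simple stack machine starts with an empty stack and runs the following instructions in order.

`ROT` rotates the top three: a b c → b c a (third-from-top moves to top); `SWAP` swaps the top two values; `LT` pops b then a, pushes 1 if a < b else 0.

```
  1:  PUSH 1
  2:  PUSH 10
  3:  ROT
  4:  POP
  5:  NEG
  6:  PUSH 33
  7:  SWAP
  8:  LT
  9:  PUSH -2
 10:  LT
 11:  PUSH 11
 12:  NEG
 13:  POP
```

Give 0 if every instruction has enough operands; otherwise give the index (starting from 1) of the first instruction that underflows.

3

PUSH 1  -> [1]
PUSH 10 -> [1, 10]
ROT  — needs 3 operands, stack has 2 → underflow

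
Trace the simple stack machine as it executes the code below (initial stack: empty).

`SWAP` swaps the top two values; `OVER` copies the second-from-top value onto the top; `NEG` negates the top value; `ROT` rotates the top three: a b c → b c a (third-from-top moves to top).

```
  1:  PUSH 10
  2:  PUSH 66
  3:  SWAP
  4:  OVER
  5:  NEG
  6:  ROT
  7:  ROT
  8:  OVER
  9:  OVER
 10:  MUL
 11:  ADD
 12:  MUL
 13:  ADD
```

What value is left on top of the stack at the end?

PUSH 10 : 10
PUSH 66 : 10 66
SWAP    : 66 10
OVER    : 66 10 66
NEG     : 66 10 -66
ROT     : 10 -66 66
ROT     : -66 66 10
OVER    : -66 66 10 66
OVER    : -66 66 10 66 10
MUL     : -66 66 10 660
ADD     : -66 66 670
MUL     : -66 44220
ADD     : 44154

44154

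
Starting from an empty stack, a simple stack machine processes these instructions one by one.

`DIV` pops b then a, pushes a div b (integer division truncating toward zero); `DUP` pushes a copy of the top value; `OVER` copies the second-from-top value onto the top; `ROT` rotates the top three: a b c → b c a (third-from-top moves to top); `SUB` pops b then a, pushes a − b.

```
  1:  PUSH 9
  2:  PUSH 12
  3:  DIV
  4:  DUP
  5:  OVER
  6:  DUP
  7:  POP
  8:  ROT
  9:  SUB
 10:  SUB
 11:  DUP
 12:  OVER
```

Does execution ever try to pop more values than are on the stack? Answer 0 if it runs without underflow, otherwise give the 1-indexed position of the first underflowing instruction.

0

PUSH 9  -> 9
PUSH 12 -> 9 12
DIV     -> 0
DUP     -> 0 0
OVER    -> 0 0 0
DUP     -> 0 0 0 0
POP     -> 0 0 0
ROT     -> 0 0 0
SUB     -> 0 0
SUB     -> 0
DUP     -> 0 0
OVER    -> 0 0 0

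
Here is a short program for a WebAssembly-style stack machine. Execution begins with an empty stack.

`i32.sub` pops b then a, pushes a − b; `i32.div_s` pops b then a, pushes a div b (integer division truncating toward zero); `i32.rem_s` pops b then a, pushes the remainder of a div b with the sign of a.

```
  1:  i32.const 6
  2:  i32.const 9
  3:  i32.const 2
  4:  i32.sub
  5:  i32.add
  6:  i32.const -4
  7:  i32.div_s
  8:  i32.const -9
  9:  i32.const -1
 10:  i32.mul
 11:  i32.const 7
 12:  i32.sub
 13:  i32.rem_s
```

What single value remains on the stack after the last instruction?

i32.const 6  : [6]
i32.const 9  : [6, 9]
i32.const 2  : [6, 9, 2]
i32.sub      : [6, 7]
i32.add      : [13]
i32.const -4 : [13, -4]
i32.div_s    : [-3]
i32.const -9 : [-3, -9]
i32.const -1 : [-3, -9, -1]
i32.mul      : [-3, 9]
i32.const 7  : [-3, 9, 7]
i32.sub      : [-3, 2]
i32.rem_s    : [-1]

-1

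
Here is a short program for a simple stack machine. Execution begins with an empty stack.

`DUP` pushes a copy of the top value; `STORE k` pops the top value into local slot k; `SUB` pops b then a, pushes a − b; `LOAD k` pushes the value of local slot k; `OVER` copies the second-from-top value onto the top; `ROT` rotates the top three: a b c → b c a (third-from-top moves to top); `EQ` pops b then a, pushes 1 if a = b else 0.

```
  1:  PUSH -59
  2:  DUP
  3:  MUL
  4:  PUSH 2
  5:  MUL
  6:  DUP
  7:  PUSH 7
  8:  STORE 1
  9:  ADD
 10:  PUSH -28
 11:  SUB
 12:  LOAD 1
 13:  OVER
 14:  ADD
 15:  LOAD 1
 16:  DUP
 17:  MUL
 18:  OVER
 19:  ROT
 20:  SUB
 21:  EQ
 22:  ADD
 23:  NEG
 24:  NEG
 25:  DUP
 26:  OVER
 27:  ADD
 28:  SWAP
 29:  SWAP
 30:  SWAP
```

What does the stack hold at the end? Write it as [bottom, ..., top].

PUSH -59 : [-59]
DUP      : [-59, -59]
MUL      : [3481]
PUSH 2   : [3481, 2]
MUL      : [6962]
DUP      : [6962, 6962]
PUSH 7   : [6962, 6962, 7]
STORE 1  : [6962, 6962]
ADD      : [13924]
PUSH -28 : [13924, -28]
SUB      : [13952]
LOAD 1   : [13952, 7]
OVER     : [13952, 7, 13952]
ADD      : [13952, 13959]
LOAD 1   : [13952, 13959, 7]
DUP      : [13952, 13959, 7, 7]
MUL      : [13952, 13959, 49]
OVER     : [13952, 13959, 49, 13959]
ROT      : [13952, 49, 13959, 13959]
SUB      : [13952, 49, 0]
EQ       : [13952, 0]
ADD      : [13952]
NEG      : [-13952]
NEG      : [13952]
DUP      : [13952, 13952]
OVER     : [13952, 13952, 13952]
ADD      : [13952, 27904]
SWAP     : [27904, 13952]
SWAP     : [13952, 27904]
SWAP     : [27904, 13952]

[27904, 13952]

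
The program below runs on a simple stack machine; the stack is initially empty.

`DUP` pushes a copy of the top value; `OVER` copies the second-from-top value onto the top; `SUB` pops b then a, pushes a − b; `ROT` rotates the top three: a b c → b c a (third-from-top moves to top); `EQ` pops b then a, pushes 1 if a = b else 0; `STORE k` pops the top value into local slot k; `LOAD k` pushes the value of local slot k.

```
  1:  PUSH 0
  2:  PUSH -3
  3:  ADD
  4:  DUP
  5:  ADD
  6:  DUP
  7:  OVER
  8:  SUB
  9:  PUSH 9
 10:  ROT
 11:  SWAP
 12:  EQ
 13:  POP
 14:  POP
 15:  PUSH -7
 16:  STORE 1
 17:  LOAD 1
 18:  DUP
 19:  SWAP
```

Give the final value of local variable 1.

-7

PUSH 0  → [0]
PUSH -3 → [0, -3]
ADD     → [-3]
DUP     → [-3, -3]
ADD     → [-6]
DUP     → [-6, -6]
OVER    → [-6, -6, -6]
SUB     → [-6, 0]
PUSH 9  → [-6, 0, 9]
ROT     → [0, 9, -6]
SWAP    → [0, -6, 9]
EQ      → [0, 0]
POP     → [0]
POP     → []
PUSH -7 → [-7]
STORE 1 → []
LOAD 1  → [-7]
DUP     → [-7, -7]
SWAP    → [-7, -7]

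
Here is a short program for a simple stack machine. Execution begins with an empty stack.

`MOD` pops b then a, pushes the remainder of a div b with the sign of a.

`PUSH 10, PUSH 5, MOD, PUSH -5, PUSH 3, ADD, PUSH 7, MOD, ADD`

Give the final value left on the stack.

-2

PUSH 10 : [10]
PUSH 5  : [10, 5]
MOD     : [0]
PUSH -5 : [0, -5]
PUSH 3  : [0, -5, 3]
ADD     : [0, -2]
PUSH 7  : [0, -2, 7]
MOD     : [0, -2]
ADD     : [-2]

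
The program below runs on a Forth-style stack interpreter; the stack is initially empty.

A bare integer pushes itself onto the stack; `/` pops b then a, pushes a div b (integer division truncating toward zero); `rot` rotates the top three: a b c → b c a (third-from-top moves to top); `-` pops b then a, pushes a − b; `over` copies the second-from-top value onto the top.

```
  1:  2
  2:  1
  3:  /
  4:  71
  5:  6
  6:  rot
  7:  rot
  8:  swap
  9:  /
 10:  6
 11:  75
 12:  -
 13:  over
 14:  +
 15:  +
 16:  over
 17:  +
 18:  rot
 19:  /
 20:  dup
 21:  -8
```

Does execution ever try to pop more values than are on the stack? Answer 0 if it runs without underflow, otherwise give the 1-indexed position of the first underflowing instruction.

18

2    → 2
1    → 2 1
/    → 2
71   → 2 71
6    → 2 71 6
rot  → 71 6 2
rot  → 6 2 71
swap → 6 71 2
/    → 6 35
6    → 6 35 6
75   → 6 35 6 75
-    → 6 35 -69
over → 6 35 -69 35
+    → 6 35 -34
+    → 6 1
over → 6 1 6
+    → 6 7
rot  — needs 3 operands, stack has 2 → underflow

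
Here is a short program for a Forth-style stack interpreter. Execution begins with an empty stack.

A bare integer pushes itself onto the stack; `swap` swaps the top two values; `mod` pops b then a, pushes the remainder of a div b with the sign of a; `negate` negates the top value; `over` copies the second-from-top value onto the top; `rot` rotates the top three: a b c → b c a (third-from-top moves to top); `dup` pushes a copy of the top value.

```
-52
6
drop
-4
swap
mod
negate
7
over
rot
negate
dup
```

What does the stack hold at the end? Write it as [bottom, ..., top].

-52    -> [-52]
6      -> [-52, 6]
drop   -> [-52]
-4     -> [-52, -4]
swap   -> [-4, -52]
mod    -> [-4]
negate -> [4]
7      -> [4, 7]
over   -> [4, 7, 4]
rot    -> [7, 4, 4]
negate -> [7, 4, -4]
dup    -> [7, 4, -4, -4]

[7, 4, -4, -4]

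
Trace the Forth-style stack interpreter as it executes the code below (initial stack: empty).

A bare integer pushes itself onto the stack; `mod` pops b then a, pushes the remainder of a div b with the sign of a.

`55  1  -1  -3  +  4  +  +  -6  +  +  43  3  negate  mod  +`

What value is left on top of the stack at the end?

51

55     : [55]
1      : [55, 1]
-1     : [55, 1, -1]
-3     : [55, 1, -1, -3]
+      : [55, 1, -4]
4      : [55, 1, -4, 4]
+      : [55, 1, 0]
+      : [55, 1]
-6     : [55, 1, -6]
+      : [55, -5]
+      : [50]
43     : [50, 43]
3      : [50, 43, 3]
negate : [50, 43, -3]
mod    : [50, 1]
+      : [51]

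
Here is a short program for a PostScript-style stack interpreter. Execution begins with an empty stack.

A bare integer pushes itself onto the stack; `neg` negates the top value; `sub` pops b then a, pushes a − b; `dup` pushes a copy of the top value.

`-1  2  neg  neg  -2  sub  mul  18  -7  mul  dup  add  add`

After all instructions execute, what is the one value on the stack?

-1  -> [-1]
2   -> [-1, 2]
neg -> [-1, -2]
neg -> [-1, 2]
-2  -> [-1, 2, -2]
sub -> [-1, 4]
mul -> [-4]
18  -> [-4, 18]
-7  -> [-4, 18, -7]
mul -> [-4, -126]
dup -> [-4, -126, -126]
add -> [-4, -252]
add -> [-256]

-256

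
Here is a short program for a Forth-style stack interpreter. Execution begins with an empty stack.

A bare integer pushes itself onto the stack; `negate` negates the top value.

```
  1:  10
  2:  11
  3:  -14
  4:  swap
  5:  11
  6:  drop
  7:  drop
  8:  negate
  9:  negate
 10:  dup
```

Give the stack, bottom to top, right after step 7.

[10, -14]

10   → [10]
11   → [10, 11]
-14  → [10, 11, -14]
swap → [10, -14, 11]
11   → [10, -14, 11, 11]
drop → [10, -14, 11]
drop → [10, -14]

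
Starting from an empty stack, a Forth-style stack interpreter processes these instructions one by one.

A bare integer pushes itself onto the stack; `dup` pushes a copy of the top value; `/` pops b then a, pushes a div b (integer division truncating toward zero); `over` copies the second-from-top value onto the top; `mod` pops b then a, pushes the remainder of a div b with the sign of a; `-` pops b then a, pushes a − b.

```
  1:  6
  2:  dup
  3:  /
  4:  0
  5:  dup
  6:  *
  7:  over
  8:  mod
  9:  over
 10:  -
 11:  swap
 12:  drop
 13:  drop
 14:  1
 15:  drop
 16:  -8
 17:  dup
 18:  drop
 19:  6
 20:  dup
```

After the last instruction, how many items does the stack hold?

6    → [6]
dup  → [6, 6]
/    → [1]
0    → [1, 0]
dup  → [1, 0, 0]
*    → [1, 0]
over → [1, 0, 1]
mod  → [1, 0]
over → [1, 0, 1]
-    → [1, -1]
swap → [-1, 1]
drop → [-1]
drop → []
1    → [1]
drop → []
-8   → [-8]
dup  → [-8, -8]
drop → [-8]
6    → [-8, 6]
dup  → [-8, 6, 6]

3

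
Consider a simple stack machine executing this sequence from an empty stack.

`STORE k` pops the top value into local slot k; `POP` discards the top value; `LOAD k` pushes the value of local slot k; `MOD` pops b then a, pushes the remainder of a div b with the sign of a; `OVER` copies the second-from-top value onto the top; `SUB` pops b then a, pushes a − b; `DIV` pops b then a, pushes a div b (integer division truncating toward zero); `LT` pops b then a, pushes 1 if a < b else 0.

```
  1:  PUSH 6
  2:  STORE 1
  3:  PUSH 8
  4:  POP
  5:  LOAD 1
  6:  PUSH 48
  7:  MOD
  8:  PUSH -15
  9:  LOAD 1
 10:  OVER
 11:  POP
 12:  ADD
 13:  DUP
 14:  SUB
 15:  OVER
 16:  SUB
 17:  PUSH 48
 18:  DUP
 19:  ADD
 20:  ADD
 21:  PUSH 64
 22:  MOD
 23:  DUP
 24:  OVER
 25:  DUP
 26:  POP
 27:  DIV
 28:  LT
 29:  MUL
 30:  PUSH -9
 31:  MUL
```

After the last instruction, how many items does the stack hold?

PUSH 6   : [6]
STORE 1  : []
PUSH 8   : [8]
POP      : []
LOAD 1   : [6]
PUSH 48  : [6, 48]
MOD      : [6]
PUSH -15 : [6, -15]
LOAD 1   : [6, -15, 6]
OVER     : [6, -15, 6, -15]
POP      : [6, -15, 6]
ADD      : [6, -9]
DUP      : [6, -9, -9]
SUB      : [6, 0]
OVER     : [6, 0, 6]
SUB      : [6, -6]
PUSH 48  : [6, -6, 48]
DUP      : [6, -6, 48, 48]
ADD      : [6, -6, 96]
ADD      : [6, 90]
PUSH 64  : [6, 90, 64]
MOD      : [6, 26]
DUP      : [6, 26, 26]
OVER     : [6, 26, 26, 26]
DUP      : [6, 26, 26, 26, 26]
POP      : [6, 26, 26, 26]
DIV      : [6, 26, 1]
LT       : [6, 0]
MUL      : [0]
PUSH -9  : [0, -9]
MUL      : [0]

1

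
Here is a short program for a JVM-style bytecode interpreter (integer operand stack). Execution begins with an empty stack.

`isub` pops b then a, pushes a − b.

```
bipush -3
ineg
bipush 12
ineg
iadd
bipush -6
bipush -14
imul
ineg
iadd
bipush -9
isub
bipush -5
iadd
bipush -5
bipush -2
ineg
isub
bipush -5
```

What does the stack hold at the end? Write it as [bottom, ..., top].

bipush -3  → -3
ineg       → 3
bipush 12  → 3 12
ineg       → 3 -12
iadd       → -9
bipush -6  → -9 -6
bipush -14 → -9 -6 -14
imul       → -9 84
ineg       → -9 -84
iadd       → -93
bipush -9  → -93 -9
isub       → -84
bipush -5  → -84 -5
iadd       → -89
bipush -5  → -89 -5
bipush -2  → -89 -5 -2
ineg       → -89 -5 2
isub       → -89 -7
bipush -5  → -89 -7 -5

[-89, -7, -5]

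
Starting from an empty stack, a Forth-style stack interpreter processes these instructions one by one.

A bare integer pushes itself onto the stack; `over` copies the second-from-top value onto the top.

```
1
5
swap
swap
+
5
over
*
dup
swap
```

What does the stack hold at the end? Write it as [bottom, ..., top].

1    → [1]
5    → [1, 5]
swap → [5, 1]
swap → [1, 5]
+    → [6]
5    → [6, 5]
over → [6, 5, 6]
*    → [6, 30]
dup  → [6, 30, 30]
swap → [6, 30, 30]

[6, 30, 30]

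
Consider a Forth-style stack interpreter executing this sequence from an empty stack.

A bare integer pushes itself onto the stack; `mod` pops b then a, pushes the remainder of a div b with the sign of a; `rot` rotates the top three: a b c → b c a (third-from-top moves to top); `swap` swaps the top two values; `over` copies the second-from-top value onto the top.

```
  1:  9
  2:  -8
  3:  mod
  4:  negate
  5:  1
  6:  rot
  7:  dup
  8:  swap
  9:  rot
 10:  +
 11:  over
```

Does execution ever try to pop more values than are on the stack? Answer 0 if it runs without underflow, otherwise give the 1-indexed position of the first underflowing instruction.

6

9       9
-8      9 -8
mod     1
negate  -1
1       -1 1
rot  — needs 3 operands, stack has 2 → underflow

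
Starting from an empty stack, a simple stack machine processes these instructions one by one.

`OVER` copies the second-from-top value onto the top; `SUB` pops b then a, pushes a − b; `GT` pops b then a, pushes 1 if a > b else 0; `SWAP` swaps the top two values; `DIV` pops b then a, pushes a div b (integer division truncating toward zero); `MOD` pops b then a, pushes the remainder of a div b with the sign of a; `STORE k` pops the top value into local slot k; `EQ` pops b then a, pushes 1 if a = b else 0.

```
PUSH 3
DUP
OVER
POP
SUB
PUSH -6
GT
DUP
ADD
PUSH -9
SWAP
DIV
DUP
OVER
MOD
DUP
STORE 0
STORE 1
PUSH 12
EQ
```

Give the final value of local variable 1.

0

PUSH 3  -> 3
DUP     -> 3 3
OVER    -> 3 3 3
POP     -> 3 3
SUB     -> 0
PUSH -6 -> 0 -6
GT      -> 1
DUP     -> 1 1
ADD     -> 2
PUSH -9 -> 2 -9
SWAP    -> -9 2
DIV     -> -4
DUP     -> -4 -4
OVER    -> -4 -4 -4
MOD     -> -4 0
DUP     -> -4 0 0
STORE 0 -> -4 0
STORE 1 -> -4
PUSH 12 -> -4 12
EQ      -> 0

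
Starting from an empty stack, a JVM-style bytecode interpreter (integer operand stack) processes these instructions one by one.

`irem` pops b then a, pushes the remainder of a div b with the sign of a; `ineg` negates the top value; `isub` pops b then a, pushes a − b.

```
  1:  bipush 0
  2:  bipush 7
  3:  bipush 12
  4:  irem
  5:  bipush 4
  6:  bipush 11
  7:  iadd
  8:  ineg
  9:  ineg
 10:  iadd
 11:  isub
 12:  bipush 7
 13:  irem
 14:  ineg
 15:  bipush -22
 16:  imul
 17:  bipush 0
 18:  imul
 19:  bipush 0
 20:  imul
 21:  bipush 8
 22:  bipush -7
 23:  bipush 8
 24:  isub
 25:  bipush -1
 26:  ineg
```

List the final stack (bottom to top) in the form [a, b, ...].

bipush 0   → 0
bipush 7   → 0 7
bipush 12  → 0 7 12
irem       → 0 7
bipush 4   → 0 7 4
bipush 11  → 0 7 4 11
iadd       → 0 7 15
ineg       → 0 7 -15
ineg       → 0 7 15
iadd       → 0 22
isub       → -22
bipush 7   → -22 7
irem       → -1
ineg       → 1
bipush -22 → 1 -22
imul       → -22
bipush 0   → -22 0
imul       → 0
bipush 0   → 0 0
imul       → 0
bipush 8   → 0 8
bipush -7  → 0 8 -7
bipush 8   → 0 8 -7 8
isub       → 0 8 -15
bipush -1  → 0 8 -15 -1
ineg       → 0 8 -15 1

[0, 8, -15, 1]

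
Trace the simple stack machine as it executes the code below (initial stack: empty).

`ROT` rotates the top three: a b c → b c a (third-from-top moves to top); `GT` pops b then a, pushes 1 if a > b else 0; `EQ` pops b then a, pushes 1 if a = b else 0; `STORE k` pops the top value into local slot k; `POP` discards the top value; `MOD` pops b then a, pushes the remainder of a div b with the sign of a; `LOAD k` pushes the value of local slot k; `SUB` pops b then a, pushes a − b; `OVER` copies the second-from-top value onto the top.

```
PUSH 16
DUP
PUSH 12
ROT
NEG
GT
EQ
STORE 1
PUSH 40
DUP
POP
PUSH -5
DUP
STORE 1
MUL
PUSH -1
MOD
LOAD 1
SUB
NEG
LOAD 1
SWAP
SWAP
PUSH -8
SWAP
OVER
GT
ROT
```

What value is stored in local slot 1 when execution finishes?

-5

PUSH 16  [16]
DUP      [16, 16]
PUSH 12  [16, 16, 12]
ROT      [16, 12, 16]
NEG      [16, 12, -16]
GT       [16, 1]
EQ       [0]
STORE 1  []
PUSH 40  [40]
DUP      [40, 40]
POP      [40]
PUSH -5  [40, -5]
DUP      [40, -5, -5]
STORE 1  [40, -5]
MUL      [-200]
PUSH -1  [-200, -1]
MOD      [0]
LOAD 1   [0, -5]
SUB      [5]
NEG      [-5]
LOAD 1   [-5, -5]
SWAP     [-5, -5]
SWAP     [-5, -5]
PUSH -8  [-5, -5, -8]
SWAP     [-5, -8, -5]
OVER     [-5, -8, -5, -8]
GT       [-5, -8, 1]
ROT      [-8, 1, -5]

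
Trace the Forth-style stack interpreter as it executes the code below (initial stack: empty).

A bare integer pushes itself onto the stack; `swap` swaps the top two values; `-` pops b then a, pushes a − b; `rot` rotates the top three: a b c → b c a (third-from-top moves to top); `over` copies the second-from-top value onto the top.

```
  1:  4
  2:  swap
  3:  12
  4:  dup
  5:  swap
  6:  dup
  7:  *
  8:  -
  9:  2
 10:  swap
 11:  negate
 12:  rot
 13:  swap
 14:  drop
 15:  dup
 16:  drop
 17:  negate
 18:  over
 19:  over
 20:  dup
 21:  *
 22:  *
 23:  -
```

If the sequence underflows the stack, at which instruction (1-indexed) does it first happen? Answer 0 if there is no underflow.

4 → [4]
swap  — needs 2 operands, stack has 1 → underflow

2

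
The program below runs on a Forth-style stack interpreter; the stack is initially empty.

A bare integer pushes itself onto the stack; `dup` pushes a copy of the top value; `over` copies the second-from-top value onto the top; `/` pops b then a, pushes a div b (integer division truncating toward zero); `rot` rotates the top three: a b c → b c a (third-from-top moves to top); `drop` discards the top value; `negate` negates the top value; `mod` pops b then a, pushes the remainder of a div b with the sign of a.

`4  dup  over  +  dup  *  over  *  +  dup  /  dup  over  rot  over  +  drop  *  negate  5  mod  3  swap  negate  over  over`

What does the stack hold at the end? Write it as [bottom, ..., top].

4      -> [4]
dup    -> [4, 4]
over   -> [4, 4, 4]
+      -> [4, 8]
dup    -> [4, 8, 8]
*      -> [4, 64]
over   -> [4, 64, 4]
*      -> [4, 256]
+      -> [260]
dup    -> [260, 260]
/      -> [1]
dup    -> [1, 1]
over   -> [1, 1, 1]
rot    -> [1, 1, 1]
over   -> [1, 1, 1, 1]
+      -> [1, 1, 2]
drop   -> [1, 1]
*      -> [1]
negate -> [-1]
5      -> [-1, 5]
mod    -> [-1]
3      -> [-1, 3]
swap   -> [3, -1]
negate -> [3, 1]
over   -> [3, 1, 3]
over   -> [3, 1, 3, 1]

[3, 1, 3, 1]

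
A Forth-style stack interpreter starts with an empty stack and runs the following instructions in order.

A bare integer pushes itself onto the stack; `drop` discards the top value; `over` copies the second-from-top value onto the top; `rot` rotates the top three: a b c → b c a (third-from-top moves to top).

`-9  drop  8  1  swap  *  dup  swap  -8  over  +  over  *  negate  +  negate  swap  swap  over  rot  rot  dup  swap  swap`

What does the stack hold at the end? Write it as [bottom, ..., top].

[8, 8, -8, -8]

-9      [-9]
drop    []
8       [8]
1       [8, 1]
swap    [1, 8]
*       [8]
dup     [8, 8]
swap    [8, 8]
-8      [8, 8, -8]
over    [8, 8, -8, 8]
+       [8, 8, 0]
over    [8, 8, 0, 8]
*       [8, 8, 0]
negate  [8, 8, 0]
+       [8, 8]
negate  [8, -8]
swap    [-8, 8]
swap    [8, -8]
over    [8, -8, 8]
rot     [-8, 8, 8]
rot     [8, 8, -8]
dup     [8, 8, -8, -8]
swap    [8, 8, -8, -8]
swap    [8, 8, -8, -8]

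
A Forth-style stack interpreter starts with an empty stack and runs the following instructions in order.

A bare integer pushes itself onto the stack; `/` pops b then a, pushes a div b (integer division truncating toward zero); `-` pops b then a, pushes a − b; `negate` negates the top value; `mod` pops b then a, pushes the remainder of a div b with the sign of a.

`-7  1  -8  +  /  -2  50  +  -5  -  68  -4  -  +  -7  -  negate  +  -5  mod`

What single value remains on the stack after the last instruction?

-1

-7     : -7
1      : -7 1
-8     : -7 1 -8
+      : -7 -7
/      : 1
-2     : 1 -2
50     : 1 -2 50
+      : 1 48
-5     : 1 48 -5
-      : 1 53
68     : 1 53 68
-4     : 1 53 68 -4
-      : 1 53 72
+      : 1 125
-7     : 1 125 -7
-      : 1 132
negate : 1 -132
+      : -131
-5     : -131 -5
mod    : -1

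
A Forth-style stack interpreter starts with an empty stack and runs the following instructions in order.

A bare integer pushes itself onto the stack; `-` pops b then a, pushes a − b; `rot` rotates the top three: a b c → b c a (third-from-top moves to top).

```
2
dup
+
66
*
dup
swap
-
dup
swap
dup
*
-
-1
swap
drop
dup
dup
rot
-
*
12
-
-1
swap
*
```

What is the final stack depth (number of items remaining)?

1

2    → [2]
dup  → [2, 2]
+    → [4]
66   → [4, 66]
*    → [264]
dup  → [264, 264]
swap → [264, 264]
-    → [0]
dup  → [0, 0]
swap → [0, 0]
dup  → [0, 0, 0]
*    → [0, 0]
-    → [0]
-1   → [0, -1]
swap → [-1, 0]
drop → [-1]
dup  → [-1, -1]
dup  → [-1, -1, -1]
rot  → [-1, -1, -1]
-    → [-1, 0]
*    → [0]
12   → [0, 12]
-    → [-12]
-1   → [-12, -1]
swap → [-1, -12]
*    → [12]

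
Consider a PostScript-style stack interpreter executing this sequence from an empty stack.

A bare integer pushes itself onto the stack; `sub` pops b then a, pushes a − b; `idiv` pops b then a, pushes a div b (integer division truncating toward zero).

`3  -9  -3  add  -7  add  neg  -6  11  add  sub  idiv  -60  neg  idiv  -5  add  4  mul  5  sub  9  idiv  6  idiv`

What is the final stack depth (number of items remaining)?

3    -> [3]
-9   -> [3, -9]
-3   -> [3, -9, -3]
add  -> [3, -12]
-7   -> [3, -12, -7]
add  -> [3, -19]
neg  -> [3, 19]
-6   -> [3, 19, -6]
11   -> [3, 19, -6, 11]
add  -> [3, 19, 5]
sub  -> [3, 14]
idiv -> [0]
-60  -> [0, -60]
neg  -> [0, 60]
idiv -> [0]
-5   -> [0, -5]
add  -> [-5]
4    -> [-5, 4]
mul  -> [-20]
5    -> [-20, 5]
sub  -> [-25]
9    -> [-25, 9]
idiv -> [-2]
6    -> [-2, 6]
idiv -> [0]

1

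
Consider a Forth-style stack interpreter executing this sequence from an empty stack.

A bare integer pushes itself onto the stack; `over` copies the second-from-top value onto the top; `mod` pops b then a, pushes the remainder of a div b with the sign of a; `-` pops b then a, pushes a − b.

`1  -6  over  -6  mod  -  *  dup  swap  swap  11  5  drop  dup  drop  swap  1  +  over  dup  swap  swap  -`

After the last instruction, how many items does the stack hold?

4

1    → [1]
-6   → [1, -6]
over → [1, -6, 1]
-6   → [1, -6, 1, -6]
mod  → [1, -6, 1]
-    → [1, -7]
*    → [-7]
dup  → [-7, -7]
swap → [-7, -7]
swap → [-7, -7]
11   → [-7, -7, 11]
5    → [-7, -7, 11, 5]
drop → [-7, -7, 11]
dup  → [-7, -7, 11, 11]
drop → [-7, -7, 11]
swap → [-7, 11, -7]
1    → [-7, 11, -7, 1]
+    → [-7, 11, -6]
over → [-7, 11, -6, 11]
dup  → [-7, 11, -6, 11, 11]
swap → [-7, 11, -6, 11, 11]
swap → [-7, 11, -6, 11, 11]
-    → [-7, 11, -6, 0]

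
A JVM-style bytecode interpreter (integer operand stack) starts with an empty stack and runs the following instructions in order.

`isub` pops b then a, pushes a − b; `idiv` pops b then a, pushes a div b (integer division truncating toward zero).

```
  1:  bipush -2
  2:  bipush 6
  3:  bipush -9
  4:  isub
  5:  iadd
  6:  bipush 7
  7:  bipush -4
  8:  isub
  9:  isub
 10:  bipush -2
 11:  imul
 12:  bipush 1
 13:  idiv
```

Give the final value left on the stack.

bipush -2 → [-2]
bipush 6  → [-2, 6]
bipush -9 → [-2, 6, -9]
isub      → [-2, 15]
iadd      → [13]
bipush 7  → [13, 7]
bipush -4 → [13, 7, -4]
isub      → [13, 11]
isub      → [2]
bipush -2 → [2, -2]
imul      → [-4]
bipush 1  → [-4, 1]
idiv      → [-4]

-4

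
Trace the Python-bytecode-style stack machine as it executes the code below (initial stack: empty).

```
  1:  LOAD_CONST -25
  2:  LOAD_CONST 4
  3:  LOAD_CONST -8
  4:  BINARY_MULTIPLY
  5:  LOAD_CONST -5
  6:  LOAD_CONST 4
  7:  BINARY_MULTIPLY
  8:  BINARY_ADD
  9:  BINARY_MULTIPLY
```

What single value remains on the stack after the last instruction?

LOAD_CONST -25   [-25]
LOAD_CONST 4     [-25, 4]
LOAD_CONST -8    [-25, 4, -8]
BINARY_MULTIPLY  [-25, -32]
LOAD_CONST -5    [-25, -32, -5]
LOAD_CONST 4     [-25, -32, -5, 4]
BINARY_MULTIPLY  [-25, -32, -20]
BINARY_ADD       [-25, -52]
BINARY_MULTIPLY  [1300]

1300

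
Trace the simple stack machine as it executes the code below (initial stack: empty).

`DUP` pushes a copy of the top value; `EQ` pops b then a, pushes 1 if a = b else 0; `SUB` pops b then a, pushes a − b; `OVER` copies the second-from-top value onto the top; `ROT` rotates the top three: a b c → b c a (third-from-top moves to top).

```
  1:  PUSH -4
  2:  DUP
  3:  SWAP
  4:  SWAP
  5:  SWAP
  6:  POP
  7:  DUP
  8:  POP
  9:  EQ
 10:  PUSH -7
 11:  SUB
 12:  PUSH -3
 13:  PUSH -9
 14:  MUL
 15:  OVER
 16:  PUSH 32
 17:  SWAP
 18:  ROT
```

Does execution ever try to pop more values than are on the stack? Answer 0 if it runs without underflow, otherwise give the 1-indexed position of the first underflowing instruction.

9

PUSH -4  [-4]
DUP      [-4, -4]
SWAP     [-4, -4]
SWAP     [-4, -4]
SWAP     [-4, -4]
POP      [-4]
DUP      [-4, -4]
POP      [-4]
EQ  — needs 2 operands, stack has 1 → underflow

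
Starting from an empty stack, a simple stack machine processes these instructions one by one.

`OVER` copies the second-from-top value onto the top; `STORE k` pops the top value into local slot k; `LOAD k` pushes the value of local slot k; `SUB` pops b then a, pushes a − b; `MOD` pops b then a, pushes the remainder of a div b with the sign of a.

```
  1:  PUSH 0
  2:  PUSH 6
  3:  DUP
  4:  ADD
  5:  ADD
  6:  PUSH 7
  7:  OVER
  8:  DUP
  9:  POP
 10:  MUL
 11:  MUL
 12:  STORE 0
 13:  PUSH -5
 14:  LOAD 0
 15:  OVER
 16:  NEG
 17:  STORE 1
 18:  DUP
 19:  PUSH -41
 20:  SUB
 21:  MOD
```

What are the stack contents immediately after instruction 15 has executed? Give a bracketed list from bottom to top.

PUSH 0  → 0
PUSH 6  → 0 6
DUP     → 0 6 6
ADD     → 0 12
ADD     → 12
PUSH 7  → 12 7
OVER    → 12 7 12
DUP     → 12 7 12 12
POP     → 12 7 12
MUL     → 12 84
MUL     → 1008
STORE 0 → (empty)
PUSH -5 → -5
LOAD 0  → -5 1008
OVER    → -5 1008 -5

[-5, 1008, -5]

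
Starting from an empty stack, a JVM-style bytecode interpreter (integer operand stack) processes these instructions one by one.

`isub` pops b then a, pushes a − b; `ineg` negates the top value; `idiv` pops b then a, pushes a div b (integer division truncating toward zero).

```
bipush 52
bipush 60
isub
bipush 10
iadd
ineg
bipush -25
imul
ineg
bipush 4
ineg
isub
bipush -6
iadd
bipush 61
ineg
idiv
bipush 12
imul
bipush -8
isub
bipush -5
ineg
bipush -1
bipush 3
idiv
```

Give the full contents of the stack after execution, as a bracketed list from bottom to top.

[8, 5, 0]

bipush 52  : 52
bipush 60  : 52 60
isub       : -8
bipush 10  : -8 10
iadd       : 2
ineg       : -2
bipush -25 : -2 -25
imul       : 50
ineg       : -50
bipush 4   : -50 4
ineg       : -50 -4
isub       : -46
bipush -6  : -46 -6
iadd       : -52
bipush 61  : -52 61
ineg       : -52 -61
idiv       : 0
bipush 12  : 0 12
imul       : 0
bipush -8  : 0 -8
isub       : 8
bipush -5  : 8 -5
ineg       : 8 5
bipush -1  : 8 5 -1
bipush 3   : 8 5 -1 3
idiv       : 8 5 0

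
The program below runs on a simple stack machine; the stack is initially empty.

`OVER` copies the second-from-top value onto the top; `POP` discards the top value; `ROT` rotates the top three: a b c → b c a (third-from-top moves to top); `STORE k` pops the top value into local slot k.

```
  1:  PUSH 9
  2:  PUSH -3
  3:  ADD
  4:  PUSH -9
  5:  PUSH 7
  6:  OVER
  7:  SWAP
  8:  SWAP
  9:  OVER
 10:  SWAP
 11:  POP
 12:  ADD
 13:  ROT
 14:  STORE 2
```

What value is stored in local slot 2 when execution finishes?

PUSH 9  : 9
PUSH -3 : 9 -3
ADD     : 6
PUSH -9 : 6 -9
PUSH 7  : 6 -9 7
OVER    : 6 -9 7 -9
SWAP    : 6 -9 -9 7
SWAP    : 6 -9 7 -9
OVER    : 6 -9 7 -9 7
SWAP    : 6 -9 7 7 -9
POP     : 6 -9 7 7
ADD     : 6 -9 14
ROT     : -9 14 6
STORE 2 : -9 14

6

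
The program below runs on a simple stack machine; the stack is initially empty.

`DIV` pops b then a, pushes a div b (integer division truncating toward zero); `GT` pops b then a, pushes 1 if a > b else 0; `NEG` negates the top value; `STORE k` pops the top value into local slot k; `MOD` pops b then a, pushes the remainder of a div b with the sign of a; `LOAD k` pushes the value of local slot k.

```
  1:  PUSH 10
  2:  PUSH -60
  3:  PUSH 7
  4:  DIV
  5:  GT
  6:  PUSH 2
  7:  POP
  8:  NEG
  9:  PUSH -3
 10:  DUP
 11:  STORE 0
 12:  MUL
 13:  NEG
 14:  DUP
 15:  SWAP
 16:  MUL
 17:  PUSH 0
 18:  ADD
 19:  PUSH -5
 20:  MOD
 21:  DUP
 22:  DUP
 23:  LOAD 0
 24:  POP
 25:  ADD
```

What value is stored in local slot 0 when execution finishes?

PUSH 10   [10]
PUSH -60  [10, -60]
PUSH 7    [10, -60, 7]
DIV       [10, -8]
GT        [1]
PUSH 2    [1, 2]
POP       [1]
NEG       [-1]
PUSH -3   [-1, -3]
DUP       [-1, -3, -3]
STORE 0   [-1, -3]
MUL       [3]
NEG       [-3]
DUP       [-3, -3]
SWAP      [-3, -3]
MUL       [9]
PUSH 0    [9, 0]
ADD       [9]
PUSH -5   [9, -5]
MOD       [4]
DUP       [4, 4]
DUP       [4, 4, 4]
LOAD 0    [4, 4, 4, -3]
POP       [4, 4, 4]
ADD       [4, 8]

-3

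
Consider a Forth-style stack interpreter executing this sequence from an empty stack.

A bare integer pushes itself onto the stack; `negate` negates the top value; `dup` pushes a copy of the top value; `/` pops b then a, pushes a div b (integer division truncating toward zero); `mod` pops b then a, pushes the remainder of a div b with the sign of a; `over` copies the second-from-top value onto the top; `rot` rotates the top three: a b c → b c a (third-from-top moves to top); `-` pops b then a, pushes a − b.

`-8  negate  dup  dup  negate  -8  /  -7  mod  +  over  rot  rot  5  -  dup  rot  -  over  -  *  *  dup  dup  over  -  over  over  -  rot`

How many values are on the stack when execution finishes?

4

-8     : -8
negate : 8
dup    : 8 8
dup    : 8 8 8
negate : 8 8 -8
-8     : 8 8 -8 -8
/      : 8 8 1
-7     : 8 8 1 -7
mod    : 8 8 1
+      : 8 9
over   : 8 9 8
rot    : 9 8 8
rot    : 8 8 9
5      : 8 8 9 5
-      : 8 8 4
dup    : 8 8 4 4
rot    : 8 4 4 8
-      : 8 4 -4
over   : 8 4 -4 4
-      : 8 4 -8
*      : 8 -32
*      : -256
dup    : -256 -256
dup    : -256 -256 -256
over   : -256 -256 -256 -256
-      : -256 -256 0
over   : -256 -256 0 -256
over   : -256 -256 0 -256 0
-      : -256 -256 0 -256
rot    : -256 0 -256 -256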